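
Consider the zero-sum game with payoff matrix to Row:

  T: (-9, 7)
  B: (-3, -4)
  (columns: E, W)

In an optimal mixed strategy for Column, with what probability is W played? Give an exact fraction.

6/17

Row minima: T → -9, B → -4; maximin = -4.
Column maxima: E → -3, W → 7; minimax = -3.
-4 ≠ -3, so there is no saddle point; optimal play is mixed.
Let Row play T with probability p. Expected payoff against E: (-9)p + (-3)(1−p) = −6p − 3; against W: 7p + (-4)(1−p) = 11p − 4.
Setting these equal: −6p − 3 = 11p − 4 ⇒ −17p = -1 ⇒ p = 1/17, and the value is (-6)·(1/17) − 3 = -57/17.
For Column: with q = P(E), equating T's and B's payoffs gives −16q + 7 = q − 4 ⇒ q = 11/17.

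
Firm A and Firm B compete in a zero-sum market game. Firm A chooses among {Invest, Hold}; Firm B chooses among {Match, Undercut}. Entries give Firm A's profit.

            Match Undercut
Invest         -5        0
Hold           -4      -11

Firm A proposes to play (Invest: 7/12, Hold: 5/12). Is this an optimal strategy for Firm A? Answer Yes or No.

Against Match this mix gives (7/12)·(-5) + (5/12)·(-4) = -55/12.
Against Undercut this mix gives (7/12)·0 + (5/12)·(-11) = -55/12.
All of Firm B's active replies (Match, Undercut) yield -55/12, and no column does worse for Firm A. The mix makes Firm B indifferent and guarantees -55/12, so it is optimal.

Yes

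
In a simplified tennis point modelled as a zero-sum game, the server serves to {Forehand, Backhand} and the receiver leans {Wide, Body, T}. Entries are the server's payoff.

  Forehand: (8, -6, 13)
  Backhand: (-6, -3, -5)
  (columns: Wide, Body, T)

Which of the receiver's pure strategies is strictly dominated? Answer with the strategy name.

Wide holds the server's payoff strictly below T in every row: 8 < 13, -6 < -5.
So T is strictly dominated for the receiver.

T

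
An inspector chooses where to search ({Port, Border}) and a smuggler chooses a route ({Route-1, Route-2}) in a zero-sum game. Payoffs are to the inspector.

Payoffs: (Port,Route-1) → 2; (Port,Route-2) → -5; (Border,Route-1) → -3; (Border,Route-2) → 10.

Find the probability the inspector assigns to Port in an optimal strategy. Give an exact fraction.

Row minima: Port → -5, Border → -3; maximin = -3.
Column maxima: Route-1 → 2, Route-2 → 10; minimax = 2.
-3 ≠ 2, so there is no saddle point; optimal play is mixed.
Let the inspector play Port with probability p. Expected payoff against Route-1: 2p + (-3)(1−p) = 5p − 3; against Route-2: (-5)p + 10(1−p) = −15p + 10.
Setting these equal: 5p − 3 = −15p + 10 ⇒ 20p = 13 ⇒ p = 13/20, and the value is (5)·(13/20) − 3 = 1/4.
For the smuggler: with q = P(Route-1), equating Port's and Border's payoffs gives 7q − 5 = −13q + 10 ⇒ q = 3/4.

13/20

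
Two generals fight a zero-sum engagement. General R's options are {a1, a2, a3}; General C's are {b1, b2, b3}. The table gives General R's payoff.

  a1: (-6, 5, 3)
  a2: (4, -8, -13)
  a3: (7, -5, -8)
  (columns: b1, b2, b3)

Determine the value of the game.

-9/8

Row minima: a1 → -6, a2 → -13, a3 → -8; maximin = -6.
Column maxima: b1 → 7, b2 → 5, b3 → 3; minimax = 3.
-6 ≠ 3, so there is no saddle point; optimal play is mixed.
a2 is strictly dominated by a3, so General R never plays it.
b2 is strictly dominated by b3 (it gives General R strictly more in every row), so General C never plays it.
On the remaining 2×2 (a1, a3 vs b1, b3):
Let General R play a1 with probability p. Expected payoff against b1: (-6)p + 7(1−p) = −13p + 7; against b3: 3p + (-8)(1−p) = 11p − 8.
Setting these equal: −13p + 7 = 11p − 8 ⇒ −24p = -15 ⇒ p = 5/8, and the value is (-13)·(5/8) + 7 = -9/8.
For General C: with q = P(b1), equating a1's and a3's payoffs gives −9q + 3 = 15q − 8 ⇒ q = 11/24.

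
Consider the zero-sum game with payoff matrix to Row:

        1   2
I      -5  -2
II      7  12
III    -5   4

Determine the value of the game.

7

Row minima: I → -5, II → 7, III → -5; maximin = 7.
Column maxima: 1 → 7, 2 → 12; minimax = 7.
Since maximin = minimax = 7, there is a saddle point and the value is 7.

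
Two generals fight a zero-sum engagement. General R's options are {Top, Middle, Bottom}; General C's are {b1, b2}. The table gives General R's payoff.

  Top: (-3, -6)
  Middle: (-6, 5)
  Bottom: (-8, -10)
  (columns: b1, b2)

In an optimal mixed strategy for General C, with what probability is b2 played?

3/14

Row minima: Top → -6, Middle → -6, Bottom → -10; maximin = -6.
Column maxima: b1 → -3, b2 → 5; minimax = -3.
-6 ≠ -3, so there is no saddle point; optimal play is mixed.
Bottom is strictly dominated by Top, so General R never plays it.
On the remaining 2×2 (Top, Middle vs b1, b2):
Let General R play Top with probability p. Expected payoff against b1: (-3)p + (-6)(1−p) = 3p − 6; against b2: (-6)p + 5(1−p) = −11p + 5.
Setting these equal: 3p − 6 = −11p + 5 ⇒ 14p = 11 ⇒ p = 11/14, and the value is (3)·(11/14) − 6 = -51/14.
For General C: with q = P(b1), equating Top's and Middle's payoffs gives 3q − 6 = −11q + 5 ⇒ q = 11/14.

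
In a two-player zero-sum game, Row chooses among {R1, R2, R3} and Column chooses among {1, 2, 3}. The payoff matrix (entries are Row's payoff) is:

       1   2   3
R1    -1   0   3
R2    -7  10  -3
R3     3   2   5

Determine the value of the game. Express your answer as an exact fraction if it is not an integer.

22/9

Row minima: R1 → -1, R2 → -7, R3 → 2; maximin = 2.
Column maxima: 1 → 3, 2 → 10, 3 → 5; minimax = 3.
2 ≠ 3, so there is no saddle point; optimal play is mixed.
R1 is strictly dominated by R3, so Row never plays it.
3 is strictly dominated by 1 (it gives Row strictly more in every row), so Column never plays it.
On the remaining 2×2 (R2, R3 vs 1, 2):
Let Row play R2 with probability p. Expected payoff against 1: (-7)p + 3(1−p) = −10p + 3; against 2: 10p + 2(1−p) = 8p + 2.
Setting these equal: −10p + 3 = 8p + 2 ⇒ −18p = -1 ⇒ p = 1/18, and the value is (-10)·(1/18) + 3 = 22/9.
For Column: with q = P(1), equating R2's and R3's payoffs gives −17q + 10 = q + 2 ⇒ q = 4/9.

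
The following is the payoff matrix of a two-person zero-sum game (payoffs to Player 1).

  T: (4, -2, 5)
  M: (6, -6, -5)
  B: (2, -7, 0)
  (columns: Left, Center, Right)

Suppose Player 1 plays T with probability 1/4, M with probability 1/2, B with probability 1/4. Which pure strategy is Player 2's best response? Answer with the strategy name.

Center

If Player 2 plays Left, Player 1's expected payoff is (1/4)·4 + (1/2)·6 + (1/4)·2 = 9/2.
If Player 2 plays Center, Player 1's expected payoff is (1/4)·(-2) + (1/2)·(-6) + (1/4)·(-7) = -21/4.
If Player 2 plays Right, Player 1's expected payoff is (1/4)·5 + (1/2)·(-5) + (1/4)·0 = -5/4.
Player 2 minimizes Player 1's payoff; the smallest is -21/4, so the best response is Center.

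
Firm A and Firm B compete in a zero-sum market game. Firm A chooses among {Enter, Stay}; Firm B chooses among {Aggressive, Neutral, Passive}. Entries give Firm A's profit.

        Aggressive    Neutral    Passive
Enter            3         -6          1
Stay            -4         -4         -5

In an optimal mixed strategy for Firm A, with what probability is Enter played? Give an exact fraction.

Row minima: Enter → -6, Stay → -5; maximin = -5.
Column maxima: Aggressive → 3, Neutral → -4, Passive → 1; minimax = -4.
-5 ≠ -4, so there is no saddle point; optimal play is mixed.
Aggressive is strictly dominated by Passive (it gives Firm A strictly more in every row), so Firm B never plays it.
On the remaining 2×2 (Enter, Stay vs Neutral, Passive):
Let Firm A play Enter with probability p. Expected payoff against Neutral: (-6)p + (-4)(1−p) = −2p − 4; against Passive: 1p + (-5)(1−p) = 6p − 5.
Setting these equal: −2p − 4 = 6p − 5 ⇒ −8p = -1 ⇒ p = 1/8, and the value is (-2)·(1/8) − 4 = -17/4.
For Firm B: with q = P(Neutral), equating Enter's and Stay's payoffs gives −7q + 1 = q − 5 ⇒ q = 3/4.

1/8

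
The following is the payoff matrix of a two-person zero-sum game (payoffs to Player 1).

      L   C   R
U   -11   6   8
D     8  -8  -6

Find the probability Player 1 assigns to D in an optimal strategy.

Row minima: U → -11, D → -8; maximin = -8.
Column maxima: L → 8, C → 6, R → 8; minimax = 6.
-8 ≠ 6, so there is no saddle point; optimal play is mixed.
R is strictly dominated by C (it gives Player 1 strictly more in every row), so Player 2 never plays it.
On the remaining 2×2 (U, D vs L, C):
Let Player 1 play U with probability p. Expected payoff against L: (-11)p + 8(1−p) = −19p + 8; against C: 6p + (-8)(1−p) = 14p − 8.
Setting these equal: −19p + 8 = 14p − 8 ⇒ −33p = -16 ⇒ p = 16/33, and the value is (-19)·(16/33) + 8 = -40/33.
For Player 2: with q = P(L), equating U's and D's payoffs gives −17q + 6 = 16q − 8 ⇒ q = 14/33.

17/33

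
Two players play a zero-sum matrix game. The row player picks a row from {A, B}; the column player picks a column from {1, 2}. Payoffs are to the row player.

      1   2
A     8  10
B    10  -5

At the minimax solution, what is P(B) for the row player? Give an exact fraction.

2/17

Row minima: A → 8, B → -5; maximin = 8.
Column maxima: 1 → 10, 2 → 10; minimax = 10.
8 ≠ 10, so there is no saddle point; optimal play is mixed.
Let the row player play A with probability p. Expected payoff against 1: 8p + 10(1−p) = −2p + 10; against 2: 10p + (-5)(1−p) = 15p − 5.
Setting these equal: −2p + 10 = 15p − 5 ⇒ −17p = -15 ⇒ p = 15/17, and the value is (-2)·(15/17) + 10 = 140/17.
For the column player: with q = P(1), equating A's and B's payoffs gives −2q + 10 = 15q − 5 ⇒ q = 15/17.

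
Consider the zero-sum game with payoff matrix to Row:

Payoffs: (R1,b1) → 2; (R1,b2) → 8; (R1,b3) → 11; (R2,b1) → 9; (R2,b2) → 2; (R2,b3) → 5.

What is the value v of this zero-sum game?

Row minima: R1 → 2, R2 → 2; maximin = 2.
Column maxima: b1 → 9, b2 → 8, b3 → 11; minimax = 8.
2 ≠ 8, so there is no saddle point; optimal play is mixed.
b3 is strictly dominated by b2 (it gives Row strictly more in every row), so Column never plays it.
On the remaining 2×2 (R1, R2 vs b1, b2):
Let Row play R1 with probability p. Expected payoff against b1: 2p + 9(1−p) = −7p + 9; against b2: 8p + 2(1−p) = 6p + 2.
Setting these equal: −7p + 9 = 6p + 2 ⇒ −13p = -7 ⇒ p = 7/13, and the value is (-7)·(7/13) + 9 = 68/13.
For Column: with q = P(b1), equating R1's and R2's payoffs gives −6q + 8 = 7q + 2 ⇒ q = 6/13.

68/13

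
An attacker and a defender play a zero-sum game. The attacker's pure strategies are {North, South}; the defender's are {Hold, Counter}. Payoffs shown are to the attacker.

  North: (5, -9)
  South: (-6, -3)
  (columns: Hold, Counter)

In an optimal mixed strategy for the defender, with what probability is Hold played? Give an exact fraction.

Row minima: North → -9, South → -6; maximin = -6.
Column maxima: Hold → 5, Counter → -3; minimax = -3.
-6 ≠ -3, so there is no saddle point; optimal play is mixed.
Let the attacker play North with probability p. Expected payoff against Hold: 5p + (-6)(1−p) = 11p − 6; against Counter: (-9)p + (-3)(1−p) = −6p − 3.
Setting these equal: 11p − 6 = −6p − 3 ⇒ 17p = 3 ⇒ p = 3/17, and the value is (11)·(3/17) − 6 = -69/17.
For the defender: with q = P(Hold), equating North's and South's payoffs gives 14q − 9 = −3q − 3 ⇒ q = 6/17.

6/17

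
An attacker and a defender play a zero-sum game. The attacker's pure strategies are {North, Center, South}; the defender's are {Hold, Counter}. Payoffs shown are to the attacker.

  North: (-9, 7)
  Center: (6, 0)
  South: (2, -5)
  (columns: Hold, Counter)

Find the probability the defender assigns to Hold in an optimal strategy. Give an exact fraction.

Row minima: North → -9, Center → 0, South → -5; maximin = 0.
Column maxima: Hold → 6, Counter → 7; minimax = 6.
0 ≠ 6, so there is no saddle point; optimal play is mixed.
South is strictly dominated by Center, so the attacker never plays it.
On the remaining 2×2 (North, Center vs Hold, Counter):
Let the attacker play North with probability p. Expected payoff against Hold: (-9)p + 6(1−p) = −15p + 6; against Counter: 7p + 0(1−p) = 7p.
Setting these equal: −15p + 6 = 7p ⇒ −22p = -6 ⇒ p = 3/11, and the value is (-15)·(3/11) + 6 = 21/11.
For the defender: with q = P(Hold), equating North's and Center's payoffs gives −16q + 7 = 6q ⇒ q = 7/22.

7/22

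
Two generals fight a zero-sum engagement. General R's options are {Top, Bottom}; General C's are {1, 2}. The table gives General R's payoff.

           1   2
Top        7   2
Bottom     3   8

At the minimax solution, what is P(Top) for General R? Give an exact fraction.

1/2

Row minima: Top → 2, Bottom → 3; maximin = 3.
Column maxima: 1 → 7, 2 → 8; minimax = 7.
3 ≠ 7, so there is no saddle point; optimal play is mixed.
Let General R play Top with probability p. Expected payoff against 1: 7p + 3(1−p) = 4p + 3; against 2: 2p + 8(1−p) = −6p + 8.
Setting these equal: 4p + 3 = −6p + 8 ⇒ 10p = 5 ⇒ p = 1/2, and the value is (4)·(1/2) + 3 = 5.
For General C: with q = P(1), equating Top's and Bottom's payoffs gives 5q + 2 = −5q + 8 ⇒ q = 3/5.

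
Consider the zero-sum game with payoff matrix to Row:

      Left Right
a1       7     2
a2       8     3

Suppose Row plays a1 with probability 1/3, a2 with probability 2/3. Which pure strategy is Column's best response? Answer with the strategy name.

If Column plays Left, Row's expected payoff is (1/3)·7 + (2/3)·8 = 23/3.
If Column plays Right, Row's expected payoff is (1/3)·2 + (2/3)·3 = 8/3.
Column minimizes Row's payoff; the smallest is 8/3, so the best response is Right.

Right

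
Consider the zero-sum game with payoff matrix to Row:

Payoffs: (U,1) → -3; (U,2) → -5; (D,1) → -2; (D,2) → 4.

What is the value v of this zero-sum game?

-2

Row minima: U → -5, D → -2; maximin = -2.
Column maxima: 1 → -2, 2 → 4; minimax = -2.
Since maximin = minimax = -2, there is a saddle point and the value is -2.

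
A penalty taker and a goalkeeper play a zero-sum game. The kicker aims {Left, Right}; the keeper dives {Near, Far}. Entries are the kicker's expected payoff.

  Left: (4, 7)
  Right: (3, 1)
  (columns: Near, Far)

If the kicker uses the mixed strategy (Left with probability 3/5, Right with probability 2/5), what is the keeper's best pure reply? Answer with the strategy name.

Near

If the keeper plays Near, the kicker's expected payoff is (3/5)·4 + (2/5)·3 = 18/5.
If the keeper plays Far, the kicker's expected payoff is (3/5)·7 + (2/5)·1 = 23/5.
The keeper minimizes the kicker's payoff; the smallest is 18/5, so the best response is Near.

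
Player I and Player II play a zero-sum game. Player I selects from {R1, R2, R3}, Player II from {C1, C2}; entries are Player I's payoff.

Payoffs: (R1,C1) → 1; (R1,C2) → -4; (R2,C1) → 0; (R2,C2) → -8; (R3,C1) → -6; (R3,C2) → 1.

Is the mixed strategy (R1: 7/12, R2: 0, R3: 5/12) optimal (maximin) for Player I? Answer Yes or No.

Against C1 this mix gives (7/12)·1 + (5/12)·(-6) = -23/12.
Against C2 this mix gives (7/12)·(-4) + (5/12)·1 = -23/12.
All of Player II's active replies (C1, C2) yield -23/12, and no column does worse for Player I. The mix makes Player II indifferent and guarantees -23/12, so it is optimal.

Yes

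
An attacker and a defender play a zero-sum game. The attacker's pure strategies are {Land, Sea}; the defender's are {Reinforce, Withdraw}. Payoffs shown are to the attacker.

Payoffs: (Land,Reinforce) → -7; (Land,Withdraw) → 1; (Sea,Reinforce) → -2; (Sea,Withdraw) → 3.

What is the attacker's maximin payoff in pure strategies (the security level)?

-2

Row minima: Land → -7, Sea → -2.
The best of these is -2.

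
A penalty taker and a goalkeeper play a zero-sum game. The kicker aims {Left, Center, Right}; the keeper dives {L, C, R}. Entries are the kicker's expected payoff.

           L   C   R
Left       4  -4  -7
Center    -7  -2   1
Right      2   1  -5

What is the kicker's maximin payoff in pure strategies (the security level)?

Row minima: Left → -7, Center → -7, Right → -5.
The best of these is -5.

-5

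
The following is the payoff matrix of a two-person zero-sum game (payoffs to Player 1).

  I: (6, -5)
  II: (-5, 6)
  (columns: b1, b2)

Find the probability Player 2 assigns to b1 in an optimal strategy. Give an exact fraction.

1/2

Row minima: I → -5, II → -5; maximin = -5.
Column maxima: b1 → 6, b2 → 6; minimax = 6.
-5 ≠ 6, so there is no saddle point; optimal play is mixed.
Let Player 1 play I with probability p. Expected payoff against b1: 6p + (-5)(1−p) = 11p − 5; against b2: (-5)p + 6(1−p) = −11p + 6.
Setting these equal: 11p − 5 = −11p + 6 ⇒ 22p = 11 ⇒ p = 1/2, and the value is (11)·(1/2) − 5 = 1/2.
For Player 2: with q = P(b1), equating I's and II's payoffs gives 11q − 5 = −11q + 6 ⇒ q = 1/2.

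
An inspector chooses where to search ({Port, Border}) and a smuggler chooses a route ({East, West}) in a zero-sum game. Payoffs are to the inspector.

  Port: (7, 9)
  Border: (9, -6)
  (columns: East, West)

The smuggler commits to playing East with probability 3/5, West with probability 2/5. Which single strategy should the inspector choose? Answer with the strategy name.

Expected payoff of Port: (3/5)·7 + (2/5)·9 = 39/5.
Expected payoff of Border: (3/5)·9 + (2/5)·(-6) = 3.
The largest is 39/5, so the inspector's best response is Port.

Port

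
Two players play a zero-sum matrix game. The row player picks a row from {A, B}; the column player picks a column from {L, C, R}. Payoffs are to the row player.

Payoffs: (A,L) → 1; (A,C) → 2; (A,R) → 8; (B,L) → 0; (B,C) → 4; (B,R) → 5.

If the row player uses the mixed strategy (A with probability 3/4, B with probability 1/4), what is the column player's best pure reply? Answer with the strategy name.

If the column player plays L, the row player's expected payoff is (3/4)·1 + (1/4)·0 = 3/4.
If the column player plays C, the row player's expected payoff is (3/4)·2 + (1/4)·4 = 5/2.
If the column player plays R, the row player's expected payoff is (3/4)·8 + (1/4)·5 = 29/4.
The column player minimizes the row player's payoff; the smallest is 3/4, so the best response is L.

L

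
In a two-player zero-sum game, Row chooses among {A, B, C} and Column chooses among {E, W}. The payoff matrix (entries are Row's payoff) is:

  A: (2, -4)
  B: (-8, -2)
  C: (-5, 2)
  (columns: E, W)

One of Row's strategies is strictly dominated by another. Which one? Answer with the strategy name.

B

C gives a strictly higher payoff than B against every column: -5 > -8, 2 > -2.
So B is strictly dominated and Row never plays it.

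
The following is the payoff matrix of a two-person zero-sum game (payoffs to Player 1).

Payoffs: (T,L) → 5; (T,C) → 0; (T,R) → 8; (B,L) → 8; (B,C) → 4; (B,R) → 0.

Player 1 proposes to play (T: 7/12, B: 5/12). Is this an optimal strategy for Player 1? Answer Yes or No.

No

Against L this mix gives (7/12)·5 + (5/12)·8 = 25/4.
Against C this mix gives (7/12)·0 + (5/12)·4 = 5/3.
Against R this mix gives (7/12)·8 + (5/12)·0 = 14/3.
Player 2 will play C, holding Player 1 to 5/3. Shifting weight toward the row that does better against C would raise this floor (the equalizing mix achieves 8/3 against both C and R), so the proposed strategy is not optimal.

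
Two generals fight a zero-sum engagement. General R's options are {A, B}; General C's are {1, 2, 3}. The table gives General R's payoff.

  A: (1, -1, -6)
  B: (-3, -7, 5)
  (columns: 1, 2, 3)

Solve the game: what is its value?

-47/17

Row minima: A → -6, B → -7; maximin = -6.
Column maxima: 1 → 1, 2 → -1, 3 → 5; minimax = -1.
-6 ≠ -1, so there is no saddle point; optimal play is mixed.
1 is strictly dominated by 2 (it gives General R strictly more in every row), so General C never plays it.
On the remaining 2×2 (A, B vs 2, 3):
Let General R play A with probability p. Expected payoff against 2: (-1)p + (-7)(1−p) = 6p − 7; against 3: (-6)p + 5(1−p) = −11p + 5.
Setting these equal: 6p − 7 = −11p + 5 ⇒ 17p = 12 ⇒ p = 12/17, and the value is (6)·(12/17) − 7 = -47/17.
For General C: with q = P(2), equating A's and B's payoffs gives 5q − 6 = −12q + 5 ⇒ q = 11/17.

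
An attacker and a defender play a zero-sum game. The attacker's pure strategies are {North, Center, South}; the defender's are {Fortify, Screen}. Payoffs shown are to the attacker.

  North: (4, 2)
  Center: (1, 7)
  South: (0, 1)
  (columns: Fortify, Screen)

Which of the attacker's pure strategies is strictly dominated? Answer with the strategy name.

North gives a strictly higher payoff than South against every column: 4 > 0, 2 > 1.
So South is strictly dominated and the attacker never plays it.

South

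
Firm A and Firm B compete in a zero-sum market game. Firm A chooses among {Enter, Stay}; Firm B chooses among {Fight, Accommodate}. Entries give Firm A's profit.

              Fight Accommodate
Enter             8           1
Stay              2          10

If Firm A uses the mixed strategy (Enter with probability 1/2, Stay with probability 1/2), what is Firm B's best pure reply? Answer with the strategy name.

If Firm B plays Fight, Firm A's expected payoff is (1/2)·8 + (1/2)·2 = 5.
If Firm B plays Accommodate, Firm A's expected payoff is (1/2)·1 + (1/2)·10 = 11/2.
Firm B minimizes Firm A's payoff; the smallest is 5, so the best response is Fight.

Fight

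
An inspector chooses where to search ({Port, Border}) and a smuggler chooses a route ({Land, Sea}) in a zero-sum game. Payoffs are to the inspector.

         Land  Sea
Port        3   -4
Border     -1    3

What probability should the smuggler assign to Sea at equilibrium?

4/11

Row minima: Port → -4, Border → -1; maximin = -1.
Column maxima: Land → 3, Sea → 3; minimax = 3.
-1 ≠ 3, so there is no saddle point; optimal play is mixed.
Let the inspector play Port with probability p. Expected payoff against Land: 3p + (-1)(1−p) = 4p − 1; against Sea: (-4)p + 3(1−p) = −7p + 3.
Setting these equal: 4p − 1 = −7p + 3 ⇒ 11p = 4 ⇒ p = 4/11, and the value is (4)·(4/11) − 1 = 5/11.
For the smuggler: with q = P(Land), equating Port's and Border's payoffs gives 7q − 4 = −4q + 3 ⇒ q = 7/11.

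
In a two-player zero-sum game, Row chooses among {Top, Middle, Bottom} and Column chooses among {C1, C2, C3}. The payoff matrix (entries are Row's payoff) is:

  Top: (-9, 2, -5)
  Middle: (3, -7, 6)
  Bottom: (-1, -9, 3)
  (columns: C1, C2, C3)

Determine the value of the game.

Row minima: Top → -9, Middle → -7, Bottom → -9; maximin = -7.
Column maxima: C1 → 3, C2 → 2, C3 → 6; minimax = 2.
-7 ≠ 2, so there is no saddle point; optimal play is mixed.
Bottom is strictly dominated by Middle, so Row never plays it.
C3 is strictly dominated by C1 (it gives Row strictly more in every row), so Column never plays it.
On the remaining 2×2 (Top, Middle vs C1, C2):
Let Row play Top with probability p. Expected payoff against C1: (-9)p + 3(1−p) = −12p + 3; against C2: 2p + (-7)(1−p) = 9p − 7.
Setting these equal: −12p + 3 = 9p − 7 ⇒ −21p = -10 ⇒ p = 10/21, and the value is (-12)·(10/21) + 3 = -19/7.
For Column: with q = P(C1), equating Top's and Middle's payoffs gives −11q + 2 = 10q − 7 ⇒ q = 3/7.

-19/7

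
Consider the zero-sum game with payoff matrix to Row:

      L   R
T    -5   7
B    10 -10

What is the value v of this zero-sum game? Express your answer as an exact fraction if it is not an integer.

Row minima: T → -5, B → -10; maximin = -5.
Column maxima: L → 10, R → 7; minimax = 7.
-5 ≠ 7, so there is no saddle point; optimal play is mixed.
Let Row play T with probability p. Expected payoff against L: (-5)p + 10(1−p) = −15p + 10; against R: 7p + (-10)(1−p) = 17p − 10.
Setting these equal: −15p + 10 = 17p − 10 ⇒ −32p = -20 ⇒ p = 5/8, and the value is (-15)·(5/8) + 10 = 5/8.
For Column: with q = P(L), equating T's and B's payoffs gives −12q + 7 = 20q − 10 ⇒ q = 17/32.

5/8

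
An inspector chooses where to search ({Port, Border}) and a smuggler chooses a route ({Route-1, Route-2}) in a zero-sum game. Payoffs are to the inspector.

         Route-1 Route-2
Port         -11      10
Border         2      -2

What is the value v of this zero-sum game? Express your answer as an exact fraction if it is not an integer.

-2/25

Row minima: Port → -11, Border → -2; maximin = -2.
Column maxima: Route-1 → 2, Route-2 → 10; minimax = 2.
-2 ≠ 2, so there is no saddle point; optimal play is mixed.
Let the inspector play Port with probability p. Expected payoff against Route-1: (-11)p + 2(1−p) = −13p + 2; against Route-2: 10p + (-2)(1−p) = 12p − 2.
Setting these equal: −13p + 2 = 12p − 2 ⇒ −25p = -4 ⇒ p = 4/25, and the value is (-13)·(4/25) + 2 = -2/25.
For the smuggler: with q = P(Route-1), equating Port's and Border's payoffs gives −21q + 10 = 4q − 2 ⇒ q = 12/25.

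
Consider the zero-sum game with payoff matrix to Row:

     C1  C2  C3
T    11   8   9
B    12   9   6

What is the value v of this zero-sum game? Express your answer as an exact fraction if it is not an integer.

Row minima: T → 8, B → 6; maximin = 8.
Column maxima: C1 → 12, C2 → 9, C3 → 9; minimax = 9.
8 ≠ 9, so there is no saddle point; optimal play is mixed.
C1 is strictly dominated by C2 (it gives Row strictly more in every row), so Column never plays it.
On the remaining 2×2 (T, B vs C2, C3):
Let Row play T with probability p. Expected payoff against C2: 8p + 9(1−p) = −p + 9; against C3: 9p + 6(1−p) = 3p + 6.
Setting these equal: −p + 9 = 3p + 6 ⇒ −4p = -3 ⇒ p = 3/4, and the value is (-1)·(3/4) + 9 = 33/4.
For Column: with q = P(C2), equating T's and B's payoffs gives −q + 9 = 3q + 6 ⇒ q = 3/4.

33/4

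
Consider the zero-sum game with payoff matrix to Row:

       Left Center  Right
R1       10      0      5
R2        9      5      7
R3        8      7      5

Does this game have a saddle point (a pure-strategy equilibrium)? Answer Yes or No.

Row minima: R1 → 0, R2 → 5, R3 → 5; maximin = 5.
Column maxima: Left → 10, Center → 7, Right → 7; minimax = 7.
5 ≠ 7, so no pure-strategy equilibrium exists.

No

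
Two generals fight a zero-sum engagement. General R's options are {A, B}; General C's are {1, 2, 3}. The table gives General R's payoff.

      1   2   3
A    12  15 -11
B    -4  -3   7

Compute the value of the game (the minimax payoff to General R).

Row minima: A → -11, B → -4; maximin = -4.
Column maxima: 1 → 12, 2 → 15, 3 → 7; minimax = 7.
-4 ≠ 7, so there is no saddle point; optimal play is mixed.
2 is strictly dominated by 1 (it gives General R strictly more in every row), so General C never plays it.
On the remaining 2×2 (A, B vs 1, 3):
Let General R play A with probability p. Expected payoff against 1: 12p + (-4)(1−p) = 16p − 4; against 3: (-11)p + 7(1−p) = −18p + 7.
Setting these equal: 16p − 4 = −18p + 7 ⇒ 34p = 11 ⇒ p = 11/34, and the value is (16)·(11/34) − 4 = 20/17.
For General C: with q = P(1), equating A's and B's payoffs gives 23q − 11 = −11q + 7 ⇒ q = 9/17.

20/17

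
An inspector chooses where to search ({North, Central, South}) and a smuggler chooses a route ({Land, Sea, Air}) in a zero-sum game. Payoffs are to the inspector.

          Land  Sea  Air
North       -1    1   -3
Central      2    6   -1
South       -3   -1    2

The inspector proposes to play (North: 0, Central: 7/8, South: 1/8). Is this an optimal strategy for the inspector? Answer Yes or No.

No

Against Land this mix gives (7/8)·2 + (1/8)·(-3) = 11/8.
Against Sea this mix gives (7/8)·6 + (1/8)·(-1) = 41/8.
Against Air this mix gives (7/8)·(-1) + (1/8)·2 = -5/8.
The smuggler will play Air, holding the inspector to -5/8. Shifting weight toward the row that does better against Air would raise this floor (the equalizing mix achieves 1/8 against both Air and Land), so the proposed strategy is not optimal.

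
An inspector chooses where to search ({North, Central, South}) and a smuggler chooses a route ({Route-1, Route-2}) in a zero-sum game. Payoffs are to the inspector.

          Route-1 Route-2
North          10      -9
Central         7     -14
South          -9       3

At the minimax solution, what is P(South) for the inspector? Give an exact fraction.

19/31

Row minima: North → -9, Central → -14, South → -9; maximin = -9.
Column maxima: Route-1 → 10, Route-2 → 3; minimax = 3.
-9 ≠ 3, so there is no saddle point; optimal play is mixed.
Central is strictly dominated by North, so the inspector never plays it.
On the remaining 2×2 (North, South vs Route-1, Route-2):
Let the inspector play North with probability p. Expected payoff against Route-1: 10p + (-9)(1−p) = 19p − 9; against Route-2: (-9)p + 3(1−p) = −12p + 3.
Setting these equal: 19p − 9 = −12p + 3 ⇒ 31p = 12 ⇒ p = 12/31, and the value is (19)·(12/31) − 9 = -51/31.
For the smuggler: with q = P(Route-1), equating North's and South's payoffs gives 19q − 9 = −12q + 3 ⇒ q = 12/31.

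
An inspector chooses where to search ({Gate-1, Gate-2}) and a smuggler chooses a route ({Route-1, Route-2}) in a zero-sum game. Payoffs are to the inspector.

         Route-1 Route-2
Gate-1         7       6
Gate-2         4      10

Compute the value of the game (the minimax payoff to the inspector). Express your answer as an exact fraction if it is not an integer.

Row minima: Gate-1 → 6, Gate-2 → 4; maximin = 6.
Column maxima: Route-1 → 7, Route-2 → 10; minimax = 7.
6 ≠ 7, so there is no saddle point; optimal play is mixed.
Let the inspector play Gate-1 with probability p. Expected payoff against Route-1: 7p + 4(1−p) = 3p + 4; against Route-2: 6p + 10(1−p) = −4p + 10.
Setting these equal: 3p + 4 = −4p + 10 ⇒ 7p = 6 ⇒ p = 6/7, and the value is (3)·(6/7) + 4 = 46/7.
For the smuggler: with q = P(Route-1), equating Gate-1's and Gate-2's payoffs gives q + 6 = −6q + 10 ⇒ q = 4/7.

46/7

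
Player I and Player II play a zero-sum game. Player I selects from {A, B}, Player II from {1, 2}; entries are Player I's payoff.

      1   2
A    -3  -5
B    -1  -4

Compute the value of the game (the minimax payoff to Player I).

Row minima: A → -5, B → -4; maximin = -4.
Column maxima: 1 → -1, 2 → -4; minimax = -4.
Since maximin = minimax = -4, there is a saddle point and the value is -4.

-4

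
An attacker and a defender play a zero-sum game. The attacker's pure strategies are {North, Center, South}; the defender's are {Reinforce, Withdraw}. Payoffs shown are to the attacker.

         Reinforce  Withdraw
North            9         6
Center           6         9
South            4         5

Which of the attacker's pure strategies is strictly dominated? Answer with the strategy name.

South

North gives a strictly higher payoff than South against every column: 9 > 4, 6 > 5.
So South is strictly dominated and the attacker never plays it.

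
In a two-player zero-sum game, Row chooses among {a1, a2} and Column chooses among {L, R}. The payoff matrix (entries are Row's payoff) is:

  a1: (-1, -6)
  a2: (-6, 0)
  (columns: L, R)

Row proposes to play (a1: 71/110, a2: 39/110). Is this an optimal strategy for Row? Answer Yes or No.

No

Against L this mix gives (71/110)·(-1) + (39/110)·(-6) = -61/22.
Against R this mix gives (71/110)·(-6) + (39/110)·0 = -213/55.
Column will play R, holding Row to -213/55. Shifting weight toward the row that does better against R would raise this floor (the equalizing mix achieves -36/11 against both R and L), so the proposed strategy is not optimal.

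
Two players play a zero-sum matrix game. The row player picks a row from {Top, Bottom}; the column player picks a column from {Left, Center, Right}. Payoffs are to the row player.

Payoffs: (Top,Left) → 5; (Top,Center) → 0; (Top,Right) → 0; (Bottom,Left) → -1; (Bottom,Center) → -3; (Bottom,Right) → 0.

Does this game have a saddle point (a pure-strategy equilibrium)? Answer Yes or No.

Row minima: Top → 0, Bottom → -3; maximin = 0.
Column maxima: Left → 5, Center → 0, Right → 0; minimax = 0.
maximin = minimax = 0, so a saddle point exists.

Yes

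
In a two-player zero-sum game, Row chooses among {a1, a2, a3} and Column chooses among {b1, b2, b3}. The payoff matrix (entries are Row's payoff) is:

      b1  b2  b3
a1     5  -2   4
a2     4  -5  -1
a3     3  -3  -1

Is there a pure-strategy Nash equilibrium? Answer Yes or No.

Row minima: a1 → -2, a2 → -5, a3 → -3; maximin = -2.
Column maxima: b1 → 5, b2 → -2, b3 → 4; minimax = -2.
maximin = minimax = -2, so a saddle point exists.

Yes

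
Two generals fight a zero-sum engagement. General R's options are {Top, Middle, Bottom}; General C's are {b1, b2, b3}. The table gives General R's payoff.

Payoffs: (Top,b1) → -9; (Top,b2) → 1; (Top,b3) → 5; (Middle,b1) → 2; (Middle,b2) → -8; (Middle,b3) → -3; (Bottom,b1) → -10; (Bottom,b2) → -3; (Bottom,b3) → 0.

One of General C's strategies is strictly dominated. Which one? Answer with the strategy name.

b3

b2 holds General R's payoff strictly below b3 in every row: 1 < 5, -8 < -3, -3 < 0.
So b3 is strictly dominated for General C.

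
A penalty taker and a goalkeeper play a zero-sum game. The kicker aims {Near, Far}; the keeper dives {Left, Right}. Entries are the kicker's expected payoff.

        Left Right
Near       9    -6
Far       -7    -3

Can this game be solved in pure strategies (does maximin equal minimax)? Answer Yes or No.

Row minima: Near → -6, Far → -7; maximin = -6.
Column maxima: Left → 9, Right → -3; minimax = -3.
-6 ≠ -3, so no pure-strategy equilibrium exists.

No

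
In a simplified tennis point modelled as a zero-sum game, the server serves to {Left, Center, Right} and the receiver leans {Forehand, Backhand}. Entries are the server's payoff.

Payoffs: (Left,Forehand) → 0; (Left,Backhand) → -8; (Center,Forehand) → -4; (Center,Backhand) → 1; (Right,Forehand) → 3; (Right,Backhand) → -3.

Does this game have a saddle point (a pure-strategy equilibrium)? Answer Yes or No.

Row minima: Left → -8, Center → -4, Right → -3; maximin = -3.
Column maxima: Forehand → 3, Backhand → 1; minimax = 1.
-3 ≠ 1, so no pure-strategy equilibrium exists.

No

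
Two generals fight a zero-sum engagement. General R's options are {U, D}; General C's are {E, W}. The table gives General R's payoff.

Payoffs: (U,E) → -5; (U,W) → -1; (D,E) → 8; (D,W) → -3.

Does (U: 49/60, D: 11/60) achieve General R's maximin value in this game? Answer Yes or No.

Against E this mix gives (49/60)·(-5) + (11/60)·8 = -157/60.
Against W this mix gives (49/60)·(-1) + (11/60)·(-3) = -41/30.
General C will play E, holding General R to -157/60. Shifting weight toward the row that does better against E would raise this floor (the equalizing mix achieves -23/15 against both E and W), so the proposed strategy is not optimal.

No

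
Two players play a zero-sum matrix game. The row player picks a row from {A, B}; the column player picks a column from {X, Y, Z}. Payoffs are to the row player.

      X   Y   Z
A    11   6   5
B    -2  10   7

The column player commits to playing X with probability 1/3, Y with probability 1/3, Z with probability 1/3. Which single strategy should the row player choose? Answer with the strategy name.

A

Expected payoff of A: (1/3)·11 + (1/3)·6 + (1/3)·5 = 22/3.
Expected payoff of B: (1/3)·(-2) + (1/3)·10 + (1/3)·7 = 5.
The largest is 22/3, so the row player's best response is A.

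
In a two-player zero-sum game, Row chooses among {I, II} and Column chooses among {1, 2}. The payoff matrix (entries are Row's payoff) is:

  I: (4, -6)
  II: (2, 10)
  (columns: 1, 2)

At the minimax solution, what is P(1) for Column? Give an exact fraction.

Row minima: I → -6, II → 2; maximin = 2.
Column maxima: 1 → 4, 2 → 10; minimax = 4.
2 ≠ 4, so there is no saddle point; optimal play is mixed.
Let Row play I with probability p. Expected payoff against 1: 4p + 2(1−p) = 2p + 2; against 2: (-6)p + 10(1−p) = −16p + 10.
Setting these equal: 2p + 2 = −16p + 10 ⇒ 18p = 8 ⇒ p = 4/9, and the value is (2)·(4/9) + 2 = 26/9.
For Column: with q = P(1), equating I's and II's payoffs gives 10q − 6 = −8q + 10 ⇒ q = 8/9.

8/9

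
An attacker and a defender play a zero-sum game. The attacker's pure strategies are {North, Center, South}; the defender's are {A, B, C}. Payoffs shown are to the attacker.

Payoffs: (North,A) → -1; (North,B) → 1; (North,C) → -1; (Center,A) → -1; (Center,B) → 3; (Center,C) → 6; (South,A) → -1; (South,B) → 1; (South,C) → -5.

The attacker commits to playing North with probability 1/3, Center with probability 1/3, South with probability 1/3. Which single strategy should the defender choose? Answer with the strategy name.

A

If the defender plays A, the attacker's expected payoff is (1/3)·(-1) + (1/3)·(-1) + (1/3)·(-1) = -1.
If the defender plays B, the attacker's expected payoff is (1/3)·1 + (1/3)·3 + (1/3)·1 = 5/3.
If the defender plays C, the attacker's expected payoff is (1/3)·(-1) + (1/3)·6 + (1/3)·(-5) = 0.
The defender minimizes the attacker's payoff; the smallest is -1, so the best response is A.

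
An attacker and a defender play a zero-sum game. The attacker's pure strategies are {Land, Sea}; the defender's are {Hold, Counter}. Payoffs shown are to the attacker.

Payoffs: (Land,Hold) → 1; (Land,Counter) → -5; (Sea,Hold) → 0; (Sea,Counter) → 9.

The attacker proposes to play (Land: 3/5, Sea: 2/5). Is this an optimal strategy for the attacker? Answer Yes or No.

Yes

Against Hold this mix gives (3/5)·1 + (2/5)·0 = 3/5.
Against Counter this mix gives (3/5)·(-5) + (2/5)·9 = 3/5.
All of the defender's active replies (Hold, Counter) yield 3/5, and no column does worse for the attacker. The mix makes the defender indifferent and guarantees 3/5, so it is optimal.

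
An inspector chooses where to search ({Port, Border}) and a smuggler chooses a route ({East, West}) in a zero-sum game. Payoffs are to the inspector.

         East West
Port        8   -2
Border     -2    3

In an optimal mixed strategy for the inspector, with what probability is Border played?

2/3

Row minima: Port → -2, Border → -2; maximin = -2.
Column maxima: East → 8, West → 3; minimax = 3.
-2 ≠ 3, so there is no saddle point; optimal play is mixed.
Let the inspector play Port with probability p. Expected payoff against East: 8p + (-2)(1−p) = 10p − 2; against West: (-2)p + 3(1−p) = −5p + 3.
Setting these equal: 10p − 2 = −5p + 3 ⇒ 15p = 5 ⇒ p = 1/3, and the value is (10)·(1/3) − 2 = 4/3.
For the smuggler: with q = P(East), equating Port's and Border's payoffs gives 10q − 2 = −5q + 3 ⇒ q = 1/3.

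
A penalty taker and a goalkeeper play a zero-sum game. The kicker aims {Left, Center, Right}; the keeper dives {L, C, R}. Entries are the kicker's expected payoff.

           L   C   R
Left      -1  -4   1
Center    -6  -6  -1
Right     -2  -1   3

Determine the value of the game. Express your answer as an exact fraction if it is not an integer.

-7/4

Row minima: Left → -4, Center → -6, Right → -2; maximin = -2.
Column maxima: L → -1, C → -1, R → 3; minimax = -1.
-2 ≠ -1, so there is no saddle point; optimal play is mixed.
Center is strictly dominated by Left, so the kicker never plays it.
R is strictly dominated by L (it gives the kicker strictly more in every row), so the keeper never plays it.
On the remaining 2×2 (Left, Right vs L, C):
Let the kicker play Left with probability p. Expected payoff against L: (-1)p + (-2)(1−p) = p − 2; against C: (-4)p + (-1)(1−p) = −3p − 1.
Setting these equal: p − 2 = −3p − 1 ⇒ 4p = 1 ⇒ p = 1/4, and the value is (1)·(1/4) − 2 = -7/4.
For the keeper: with q = P(L), equating Left's and Right's payoffs gives 3q − 4 = −q − 1 ⇒ q = 3/4.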